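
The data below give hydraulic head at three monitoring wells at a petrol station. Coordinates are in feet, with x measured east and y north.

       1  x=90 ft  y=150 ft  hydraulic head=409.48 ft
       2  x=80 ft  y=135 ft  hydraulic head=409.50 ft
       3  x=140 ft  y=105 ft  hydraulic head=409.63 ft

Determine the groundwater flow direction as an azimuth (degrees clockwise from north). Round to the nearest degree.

332°

Differences from 1: to 2 (Δx, Δy, Δh) = (-10, -15, +0.02); to 3 = (50, -45, +0.15).
Solve a·Δx + b·Δy = Δh: det = (-10)·(-45) − 50·(-15) = 1200.
∂h/∂x = [(+0.02)·(-45) − (+0.15)·(-15)] / 1200 = +0.001125
∂h/∂y = [(-10)·(+0.15) − 50·(+0.02)] / 1200 = -0.002083
Flow direction (−∇h) has components (-0.001125 E, +0.002083 N).
Azimuth = atan2(E, N) = atan2(-0.001125, +0.002083) = 331.6° ≈ 332°.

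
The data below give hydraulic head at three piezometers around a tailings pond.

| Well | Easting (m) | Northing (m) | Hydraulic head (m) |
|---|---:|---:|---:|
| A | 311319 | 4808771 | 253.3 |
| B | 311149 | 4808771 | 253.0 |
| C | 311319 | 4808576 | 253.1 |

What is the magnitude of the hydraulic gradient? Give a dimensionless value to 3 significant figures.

∂h/∂x = (253.0 − 253.3) / (311149 − 311319) = +0.001765
∂h/∂y = (253.1 − 253.3) / (4808576 − 4808771) = +0.001026
|∇h| = √(0.001765² + 0.001026²) = 0.002042

0.00204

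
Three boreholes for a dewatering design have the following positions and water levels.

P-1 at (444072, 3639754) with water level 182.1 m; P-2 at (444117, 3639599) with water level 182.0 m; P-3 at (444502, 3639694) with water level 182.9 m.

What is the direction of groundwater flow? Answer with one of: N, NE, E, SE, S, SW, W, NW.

Differences from P-1: to P-2 (Δx, Δy, Δh) = (45, -155, -0.1); to P-3 = (430, -60, +0.8).
Solve a·Δx + b·Δy = Δh: det = 45·(-60) − 430·(-155) = 63950.
∂h/∂x = [(-0.1)·(-60) − (+0.8)·(-155)] / 63950 = +0.002033
∂h/∂y = [45·(+0.8) − 430·(-0.1)] / 63950 = +0.001235
Flow = −∇h = (-0.002033 east, -0.001235 north), which points southwest.

SW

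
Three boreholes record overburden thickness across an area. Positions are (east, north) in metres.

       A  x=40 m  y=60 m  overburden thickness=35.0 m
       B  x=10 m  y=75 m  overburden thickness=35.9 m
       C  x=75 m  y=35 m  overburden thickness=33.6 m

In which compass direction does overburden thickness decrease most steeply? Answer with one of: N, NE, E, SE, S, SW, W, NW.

S

Taking A as reference: B−A = (-30, 15, +0.9); C−A = (35, -25, -1.4).
Solve a·Δx + b·Δy = Δd: det = (-30)·(-25) − 35·15 = 225.
∂d/∂x = [(+0.9)·(-25) − (-1.4)·15] / 225 = -0.006667
∂d/∂y = [(-30)·(-1.4) − 35·(+0.9)] / 225 = +0.04667
Steepest decrease is along −∇f = (+0.006667 E, -0.04667 N) → south.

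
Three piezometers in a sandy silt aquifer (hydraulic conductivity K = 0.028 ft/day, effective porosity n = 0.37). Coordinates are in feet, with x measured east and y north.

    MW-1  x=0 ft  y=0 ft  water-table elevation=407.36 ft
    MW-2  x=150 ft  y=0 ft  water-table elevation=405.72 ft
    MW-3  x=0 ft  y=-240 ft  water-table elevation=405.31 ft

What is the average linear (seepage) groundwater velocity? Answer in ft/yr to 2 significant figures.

∂h/∂x = (405.72 − 407.36) / (150 − 0) = -0.01093
∂h/∂y = (405.31 − 407.36) / (-240 − 0) = +0.008542
|∇h| = √(-0.01093² + 0.008542²) = 0.01387
Seepage velocity v = K·i/n = 0.028 × 0.01387 / 0.37 = 0.00105 ft/day = 0.3835 ft/yr.

0.38 ft/yr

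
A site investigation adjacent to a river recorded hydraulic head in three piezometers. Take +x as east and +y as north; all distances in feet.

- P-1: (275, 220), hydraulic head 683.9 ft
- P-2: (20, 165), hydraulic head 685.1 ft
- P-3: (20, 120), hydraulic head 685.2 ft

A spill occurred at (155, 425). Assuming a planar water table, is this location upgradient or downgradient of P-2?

With h = a·x + b·y + c and P-1 as origin, the differences give:
  (-255)·a + (-55)·b = +1.2
  (-255)·a + (-100)·b = +1.3
Eliminate b (×(-100) and ×(-55), subtract): 11475·a = -48.50 → a = ∂h/∂x = -0.004227
Back-substitute: b = ∂h/∂y = -0.002222.
Head at (155, 425) = 683.9 + (-0.004227)·(-120) + (-0.002222)·(205) = 683.95 ft.
That is lower than the 685.1 ft at P-2, so the point is downgradient.

downgradient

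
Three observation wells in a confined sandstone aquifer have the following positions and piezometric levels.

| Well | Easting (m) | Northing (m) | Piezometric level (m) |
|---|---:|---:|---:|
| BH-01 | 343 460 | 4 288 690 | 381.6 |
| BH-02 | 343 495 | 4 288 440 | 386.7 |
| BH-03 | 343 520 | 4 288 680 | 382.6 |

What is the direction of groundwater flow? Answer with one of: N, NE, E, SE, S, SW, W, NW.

NW

Differences from BH-01: to BH-02 (Δx, Δy, Δh) = (35, -250, +5.1); to BH-03 = (60, -10, +1.0).
Solve a·Δx + b·Δy = Δh: det = 35·(-10) − 60·(-250) = 14650.
∂h/∂x = [(+5.1)·(-10) − (+1.0)·(-250)] / 14650 = +0.01358
∂h/∂y = [35·(+1.0) − 60·(+5.1)] / 14650 = -0.01850
Flow = −∇h = (-0.01358 east, +0.01850 north), which points northwest.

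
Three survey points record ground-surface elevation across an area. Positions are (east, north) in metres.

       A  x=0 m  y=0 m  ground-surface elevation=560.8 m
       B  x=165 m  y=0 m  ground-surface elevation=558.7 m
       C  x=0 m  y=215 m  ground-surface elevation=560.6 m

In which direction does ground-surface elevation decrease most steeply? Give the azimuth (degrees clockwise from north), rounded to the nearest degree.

∂z/∂x = (558.7 − 560.8) / (165 − 0) = -0.01273
∂z/∂y = (560.6 − 560.8) / (215 − 0) = -0.0009302
Steepest decrease is along −∇f: components (+0.01273 E, +0.0009302 N).
Azimuth = atan2(+0.01273, +0.0009302) = 85.8° ≈ 086°.

086°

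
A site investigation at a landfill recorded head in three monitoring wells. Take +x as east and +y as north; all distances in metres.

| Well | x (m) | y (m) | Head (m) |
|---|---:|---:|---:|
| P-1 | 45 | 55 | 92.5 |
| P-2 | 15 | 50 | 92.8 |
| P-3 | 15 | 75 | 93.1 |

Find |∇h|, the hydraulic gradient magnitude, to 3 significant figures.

0.0170

With h = a·x + b·y + c and P-1 as origin, the differences give:
  (-30)·a + (-5)·b = +0.3
  (-30)·a + 20·b = +0.6
Eliminate b (×20 and ×(-5), subtract): -750·a = 9.00 → a = ∂h/∂x = -0.01200
Back-substitute: b = ∂h/∂y = +0.01200.
|∇h| = √(-0.01200² + 0.01200²) = 0.01697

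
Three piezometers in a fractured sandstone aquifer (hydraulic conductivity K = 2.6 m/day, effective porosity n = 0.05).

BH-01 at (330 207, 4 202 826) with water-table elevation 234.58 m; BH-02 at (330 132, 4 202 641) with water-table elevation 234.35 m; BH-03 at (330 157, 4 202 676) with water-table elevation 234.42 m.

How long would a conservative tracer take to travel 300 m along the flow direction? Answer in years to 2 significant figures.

6.4 years

Differences from BH-01: to BH-02 (Δx, Δy, Δh) = (-75, -185, -0.23); to BH-03 = (-50, -150, -0.16).
Solve a·Δx + b·Δy = Δh: det = (-75)·(-150) − (-50)·(-185) = 2000.
∂h/∂x = [(-0.23)·(-150) − (-0.16)·(-185)] / 2000 = +0.002450
∂h/∂y = [(-75)·(-0.16) − (-50)·(-0.23)] / 2000 = +0.0002500
|∇h| = √(0.002450² + 0.0002500²) = 0.002463
Seepage velocity v = K·i/n = 2.6 × 0.002463 / 0.05 = 0.1281 m/day.
t = 300 / 0.1281 = 2342 days = 6.41 years.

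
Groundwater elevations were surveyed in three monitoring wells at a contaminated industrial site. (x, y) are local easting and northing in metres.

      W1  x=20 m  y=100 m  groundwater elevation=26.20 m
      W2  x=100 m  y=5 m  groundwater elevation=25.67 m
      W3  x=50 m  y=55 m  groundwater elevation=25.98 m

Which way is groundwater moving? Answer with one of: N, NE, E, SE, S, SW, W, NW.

Differences from W1: to W2 (Δx, Δy, Δh) = (80, -95, -0.53); to W3 = (30, -45, -0.22).
Determinant of the coordinate differences = 80·(-45) − 30·(-95) = -750.
∂h/∂x = [(-0.53)·(-45) − (-0.22)·(-95)] / -750 = -0.003933
∂h/∂y = [80·(-0.22) − 30·(-0.53)] / -750 = +0.002267
Flow = −∇h = (+0.003933 east, -0.002267 north), which points southeast.

SE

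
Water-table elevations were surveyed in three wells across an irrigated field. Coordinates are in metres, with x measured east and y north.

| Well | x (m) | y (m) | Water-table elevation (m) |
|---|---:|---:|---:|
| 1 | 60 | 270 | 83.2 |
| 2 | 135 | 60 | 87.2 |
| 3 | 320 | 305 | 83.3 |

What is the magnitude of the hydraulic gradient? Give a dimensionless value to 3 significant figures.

Three-point gradient (reference 1): Δ to 2 = (75, -210, +4.0), Δ to 3 = (260, 35, +0.1).
∂h/∂x = +0.002813, ∂h/∂y = -0.01804 (det = 57225).
|∇h| = √(0.002813² + -0.01804²) = 0.01826

0.0183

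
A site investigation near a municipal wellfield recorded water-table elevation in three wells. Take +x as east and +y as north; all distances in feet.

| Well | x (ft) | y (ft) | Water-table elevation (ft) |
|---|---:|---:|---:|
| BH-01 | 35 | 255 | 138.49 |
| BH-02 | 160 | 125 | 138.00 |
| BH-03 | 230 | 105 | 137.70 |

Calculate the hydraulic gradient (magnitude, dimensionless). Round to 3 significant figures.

Differences from BH-01: to BH-02 (Δx, Δy, Δh) = (125, -130, -0.49); to BH-03 = (195, -150, -0.79).
Solve a·Δx + b·Δy = Δh: det = 125·(-150) − 195·(-130) = 6600.
∂h/∂x = [(-0.49)·(-150) − (-0.79)·(-130)] / 6600 = -0.004424
∂h/∂y = [125·(-0.79) − 195·(-0.49)] / 6600 = -0.0004848
|∇h| = √(-0.004424² + -0.0004848²) = 0.00445

0.00445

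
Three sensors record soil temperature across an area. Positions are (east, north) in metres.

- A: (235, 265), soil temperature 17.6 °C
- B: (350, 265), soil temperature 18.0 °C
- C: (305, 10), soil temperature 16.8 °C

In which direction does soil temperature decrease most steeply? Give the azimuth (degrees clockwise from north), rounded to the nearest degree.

With T = a·x + b·y + c and A as origin, the differences give:
  115·a + 0·b = +0.4
  70·a + (-255)·b = -0.8
Eliminate b (×(-255) and ×0, subtract): -29325·a = -102.00 → a = ∂T/∂x = +0.003478
Back-substitute: b = ∂T/∂y = +0.004092.
Steepest decrease is along −∇f: components (-0.003478 E, -0.004092 N).
Azimuth = atan2(-0.003478, -0.004092) = 220.4° ≈ 220°.

220°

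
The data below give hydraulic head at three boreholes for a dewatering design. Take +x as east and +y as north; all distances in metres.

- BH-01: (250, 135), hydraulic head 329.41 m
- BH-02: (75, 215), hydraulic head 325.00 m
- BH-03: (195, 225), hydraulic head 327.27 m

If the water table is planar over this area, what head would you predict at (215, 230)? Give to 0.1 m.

With h = a·x + b·y + c and BH-01 as origin, the differences give:
  (-175)·a + 80·b = -4.41
  (-55)·a + 90·b = -2.14
Eliminate b (×90 and ×80, subtract): -11350·a = -225.700 → a = ∂h/∂x = +0.01989
Back-substitute: b = ∂h/∂y = -0.01163.
h(215, 230) = 329.41 + (+0.01989)·(-35) + (-0.01163)·(95) = 329.41 -0.696 -1.104 = 327.610 m.

327.6 m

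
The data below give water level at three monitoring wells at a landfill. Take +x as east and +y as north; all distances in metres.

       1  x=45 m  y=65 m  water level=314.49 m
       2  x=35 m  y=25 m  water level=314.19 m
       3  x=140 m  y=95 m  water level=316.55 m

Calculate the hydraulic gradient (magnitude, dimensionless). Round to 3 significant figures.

0.0211

Differences from 1: to 2 (Δx, Δy, Δh) = (-10, -40, -0.30); to 3 = (95, 30, +2.06).
Solve a·Δx + b·Δy = Δh: det = (-10)·30 − 95·(-40) = 3500.
∂h/∂x = [(-0.30)·30 − (+2.06)·(-40)] / 3500 = +0.02097
∂h/∂y = [(-10)·(+2.06) − 95·(-0.30)] / 3500 = +0.002257
|∇h| = √(0.02097² + 0.002257²) = 0.02109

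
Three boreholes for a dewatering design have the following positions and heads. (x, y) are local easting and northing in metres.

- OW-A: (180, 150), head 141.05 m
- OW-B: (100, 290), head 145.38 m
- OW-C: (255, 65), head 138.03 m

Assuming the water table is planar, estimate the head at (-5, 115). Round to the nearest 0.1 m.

Taking OW-A as reference: OW-B−OW-A = (-80, 140, +4.33); OW-C−OW-A = (75, -85, -3.02).
Determinant of the coordinate differences = (-80)·(-85) − 75·140 = -3700.
∂h/∂x = [(+4.33)·(-85) − (-3.02)·140] / -3700 = -0.01480
∂h/∂y = [(-80)·(-3.02) − 75·(+4.33)] / -3700 = +0.02247
h(-5, 115) = 141.05 + (-0.01480)·(-185) + (+0.02247)·(-35) = 141.05 +2.738 -0.787 = 143.001 m.

143.0 m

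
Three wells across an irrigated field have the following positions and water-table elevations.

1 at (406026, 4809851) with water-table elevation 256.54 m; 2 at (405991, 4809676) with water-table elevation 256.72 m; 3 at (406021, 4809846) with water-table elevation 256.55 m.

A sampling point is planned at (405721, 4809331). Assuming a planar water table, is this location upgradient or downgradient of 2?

With h = a·x + b·y + c and 1 as origin, the differences give:
  (-35)·a + (-175)·b = +0.18
  (-5)·a + (-5)·b = +0.01
Eliminate b (×(-5) and ×(-175), subtract): -700·a = 0.850 → a = ∂h/∂x = -0.001214
Back-substitute: b = ∂h/∂y = -0.0007857.
Head at (405721, 4809331) = 256.54 + (-0.001214)·(-305) + (-0.0007857)·(-520) = 257.32 m.
That is higher than the 256.72 m at 2, so the point is upgradient.

upgradient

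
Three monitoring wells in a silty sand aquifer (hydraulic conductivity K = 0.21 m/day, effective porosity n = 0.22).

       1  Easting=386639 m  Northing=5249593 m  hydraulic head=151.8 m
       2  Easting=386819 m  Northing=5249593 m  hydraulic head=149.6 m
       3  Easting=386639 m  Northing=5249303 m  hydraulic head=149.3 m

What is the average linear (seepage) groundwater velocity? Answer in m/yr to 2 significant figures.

∂h/∂x = (149.6 − 151.8) / (386819 − 386639) = -0.01222
∂h/∂y = (149.3 − 151.8) / (5249303 − 5249593) = +0.008621
|∇h| = √(-0.01222² + 0.008621²) = 0.01495
Seepage velocity v = K·i/n = 0.21 × 0.01495 / 0.22 = 0.01427 m/day = 5.212 m/yr.

5.2 m/yr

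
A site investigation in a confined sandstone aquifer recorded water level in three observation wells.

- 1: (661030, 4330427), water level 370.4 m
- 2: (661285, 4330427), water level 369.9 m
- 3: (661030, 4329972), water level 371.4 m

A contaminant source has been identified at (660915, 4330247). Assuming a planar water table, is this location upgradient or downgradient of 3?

∂h/∂x = (369.9 − 370.4) / (661285 − 661030) = -0.001961
∂h/∂y = (371.4 − 370.4) / (4329972 − 4330427) = -0.002198
Head at (660915, 4330247) = 370.4 + (-0.001961)·(-115) + (-0.002198)·(-180) = 371.02 m.
That is lower than the 371.4 m at 3, so the point is downgradient.

downgradient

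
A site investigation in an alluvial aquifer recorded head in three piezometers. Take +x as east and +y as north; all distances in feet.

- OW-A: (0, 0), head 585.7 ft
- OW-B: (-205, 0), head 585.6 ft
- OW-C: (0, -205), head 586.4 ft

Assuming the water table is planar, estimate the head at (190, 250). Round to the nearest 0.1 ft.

∂h/∂x = (585.6 − 585.7) / (-205 − 0) = +0.0004878
∂h/∂y = (586.4 − 585.7) / (-205 − 0) = -0.003415
h(190, 250) = 585.7 + (+0.0004878)·(190) + (-0.003415)·(250) = 585.7 +0.093 -0.854 = 584.939 ft.

584.9 ft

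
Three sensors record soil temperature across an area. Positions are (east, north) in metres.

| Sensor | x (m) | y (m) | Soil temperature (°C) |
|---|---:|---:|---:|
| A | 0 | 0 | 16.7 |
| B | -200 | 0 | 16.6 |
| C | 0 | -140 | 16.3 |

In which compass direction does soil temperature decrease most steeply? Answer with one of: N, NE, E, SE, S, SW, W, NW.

S

∂T/∂x = (16.6 − 16.7) / (-200 − 0) = +0.0005000
∂T/∂y = (16.3 − 16.7) / (-140 − 0) = +0.002857
Steepest decrease is along −∇f = (-0.0005000 E, -0.002857 N) → south.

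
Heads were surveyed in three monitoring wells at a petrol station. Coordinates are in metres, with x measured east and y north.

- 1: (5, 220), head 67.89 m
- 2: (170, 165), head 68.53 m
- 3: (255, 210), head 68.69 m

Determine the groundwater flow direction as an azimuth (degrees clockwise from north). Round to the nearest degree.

Taking 1 as reference: 2−1 = (165, -55, +0.64); 3−1 = (250, -10, +0.80).
Determinant of the coordinate differences = 165·(-10) − 250·(-55) = 12100.
∂h/∂x = [(+0.64)·(-10) − (+0.80)·(-55)] / 12100 = +0.003107
∂h/∂y = [165·(+0.80) − 250·(+0.64)] / 12100 = -0.002314
Flow direction (−∇h) has components (-0.003107 E, +0.002314 N).
Azimuth = atan2(E, N) = atan2(-0.003107, +0.002314) = 306.7° ≈ 307°.

307°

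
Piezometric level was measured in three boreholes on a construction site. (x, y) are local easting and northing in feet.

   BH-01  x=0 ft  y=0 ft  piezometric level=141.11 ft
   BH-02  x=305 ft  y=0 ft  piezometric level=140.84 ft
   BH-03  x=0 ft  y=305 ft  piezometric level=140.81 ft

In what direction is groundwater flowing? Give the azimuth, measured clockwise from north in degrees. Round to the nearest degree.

∂h/∂x = (140.84 − 141.11) / (305 − 0) = -0.0008852
∂h/∂y = (140.81 − 141.11) / (305 − 0) = -0.0009836
Flow direction (−∇h) has components (+0.0008852 E, +0.0009836 N).
Azimuth = atan2(E, N) = atan2(+0.0008852, +0.0009836) = 42.0° ≈ 042°.

042°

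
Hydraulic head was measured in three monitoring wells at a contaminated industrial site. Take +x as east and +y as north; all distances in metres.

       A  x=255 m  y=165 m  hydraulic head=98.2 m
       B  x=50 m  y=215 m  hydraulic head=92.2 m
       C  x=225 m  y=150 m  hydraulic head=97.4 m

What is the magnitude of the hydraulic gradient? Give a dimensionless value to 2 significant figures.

0.029

Taking A as reference: B−A = (-205, 50, -6.0); C−A = (-30, -15, -0.8).
Solve a·Δx + b·Δy = Δh: det = (-205)·(-15) − (-30)·50 = 4575.
∂h/∂x = [(-6.0)·(-15) − (-0.8)·50] / 4575 = +0.02842
∂h/∂y = [(-205)·(-0.8) − (-30)·(-6.0)] / 4575 = -0.003497
|∇h| = √(0.02842² + -0.003497²) = 0.02863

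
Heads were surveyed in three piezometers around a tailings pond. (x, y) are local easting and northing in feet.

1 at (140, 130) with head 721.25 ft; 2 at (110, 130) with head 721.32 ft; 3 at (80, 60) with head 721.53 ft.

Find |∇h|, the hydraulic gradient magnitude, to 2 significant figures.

Three-point gradient (reference 1): Δ to 2 = (-30, 0, +0.07), Δ to 3 = (-60, -70, +0.28).
∂h/∂x = -0.002333, ∂h/∂y = -0.002000 (det = 2100).
|∇h| = √(-0.002333² + -0.002000²) = 0.003073

0.0031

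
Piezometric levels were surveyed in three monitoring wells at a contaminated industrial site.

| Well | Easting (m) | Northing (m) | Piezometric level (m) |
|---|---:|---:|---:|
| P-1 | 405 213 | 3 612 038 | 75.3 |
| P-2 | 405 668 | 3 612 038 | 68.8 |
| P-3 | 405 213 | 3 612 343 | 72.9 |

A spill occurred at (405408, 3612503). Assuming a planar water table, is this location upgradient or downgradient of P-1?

∂h/∂x = (68.8 − 75.3) / (405668 − 405213) = -0.01429
∂h/∂y = (72.9 − 75.3) / (3612343 − 3612038) = -0.007869
Head at (405408, 3612503) = 75.3 + (-0.01429)·(195) + (-0.007869)·(465) = 68.86 m.
That is lower than the 75.3 m at P-1, so the point is downgradient.

downgradient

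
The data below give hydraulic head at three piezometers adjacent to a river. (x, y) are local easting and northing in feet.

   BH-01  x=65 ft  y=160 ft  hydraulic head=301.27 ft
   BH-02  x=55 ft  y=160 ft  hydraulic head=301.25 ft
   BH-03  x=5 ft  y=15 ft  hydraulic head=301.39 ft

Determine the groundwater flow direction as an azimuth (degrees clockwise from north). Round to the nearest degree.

With h = a·x + b·y + c and BH-01 as origin, the differences give:
  (-10)·a + 0·b = -0.02
  (-60)·a + (-145)·b = +0.12
Eliminate b (×(-145) and ×0, subtract): 1450·a = 2.900 → a = ∂h/∂x = +0.002000
Back-substitute: b = ∂h/∂y = -0.001655.
Flow direction (−∇h) has components (-0.002000 E, +0.001655 N).
Azimuth = atan2(E, N) = atan2(-0.002000, +0.001655) = 309.6° ≈ 310°.

310°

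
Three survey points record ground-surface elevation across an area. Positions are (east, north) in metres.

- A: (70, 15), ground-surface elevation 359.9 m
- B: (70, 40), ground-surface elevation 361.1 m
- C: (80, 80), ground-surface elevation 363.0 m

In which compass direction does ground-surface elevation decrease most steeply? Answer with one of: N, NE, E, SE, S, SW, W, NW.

S

Differences from A: to B (Δx, Δy, Δh) = (0, 25, +1.2); to C = (10, 65, +3.1).
Solve a·Δx + b·Δy = Δz: det = 0·65 − 10·25 = -250.
∂z/∂x = [(+1.2)·65 − (+3.1)·25] / -250 = -0.002000
∂z/∂y = [0·(+3.1) − 10·(+1.2)] / -250 = +0.04800
Steepest decrease is along −∇f = (+0.002000 E, -0.04800 N) → south.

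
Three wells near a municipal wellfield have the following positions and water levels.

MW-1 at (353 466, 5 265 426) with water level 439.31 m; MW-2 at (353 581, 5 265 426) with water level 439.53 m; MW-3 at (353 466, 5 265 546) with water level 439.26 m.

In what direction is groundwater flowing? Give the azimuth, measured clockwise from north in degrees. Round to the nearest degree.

282°

∂h/∂x = (439.53 − 439.31) / (353581 − 353466) = +0.001913
∂h/∂y = (439.26 − 439.31) / (5265546 − 5265426) = -0.0004167
Flow direction (−∇h) has components (-0.001913 E, +0.0004167 N).
Azimuth = atan2(E, N) = atan2(-0.001913, +0.0004167) = 282.3° ≈ 282°.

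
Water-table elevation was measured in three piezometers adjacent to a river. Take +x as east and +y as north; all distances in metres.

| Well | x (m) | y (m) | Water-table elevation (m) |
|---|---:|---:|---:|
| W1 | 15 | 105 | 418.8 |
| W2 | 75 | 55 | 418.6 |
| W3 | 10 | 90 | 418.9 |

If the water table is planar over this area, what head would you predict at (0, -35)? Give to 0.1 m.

419.5 m

Taking W1 as reference: W2−W1 = (60, -50, -0.2); W3−W1 = (-5, -15, +0.1).
Determinant of the coordinate differences = 60·(-15) − (-5)·(-50) = -1150.
∂h/∂x = [(-0.2)·(-15) − (+0.1)·(-50)] / -1150 = -0.006957
∂h/∂y = [60·(+0.1) − (-5)·(-0.2)] / -1150 = -0.004348
h(0, -35) = 418.8 + (-0.006957)·(-15) + (-0.004348)·(-140) = 418.8 +0.104 +0.609 = 419.513 m.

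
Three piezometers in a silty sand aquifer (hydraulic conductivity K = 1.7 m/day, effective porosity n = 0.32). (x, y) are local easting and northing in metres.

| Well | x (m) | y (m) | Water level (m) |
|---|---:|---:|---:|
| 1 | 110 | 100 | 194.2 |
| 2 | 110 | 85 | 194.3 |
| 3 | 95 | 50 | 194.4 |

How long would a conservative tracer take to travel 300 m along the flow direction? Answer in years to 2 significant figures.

14 years

With h = a·x + b·y + c and 1 as origin, the differences give:
  0·a + (-15)·b = +0.1
  (-15)·a + (-50)·b = +0.2
Eliminate b (×(-50) and ×(-15), subtract): -225·a = -2.00 → a = ∂h/∂x = +0.008889
Back-substitute: b = ∂h/∂y = -0.006667.
|∇h| = √(0.008889² + -0.006667²) = 0.01111
Seepage velocity v = K·i/n = 1.7 × 0.01111 / 0.32 = 0.05902 m/day.
t = 300 / 0.05902 = 5083 days = 13.9 years.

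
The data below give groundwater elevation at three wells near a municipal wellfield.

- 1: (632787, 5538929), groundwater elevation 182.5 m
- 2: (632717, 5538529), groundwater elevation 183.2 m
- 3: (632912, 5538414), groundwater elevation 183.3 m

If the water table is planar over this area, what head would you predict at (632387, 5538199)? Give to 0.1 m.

Taking 1 as reference: 2−1 = (-70, -400, +0.7); 3−1 = (125, -515, +0.8).
Solve a·Δx + b·Δy = Δh: det = (-70)·(-515) − 125·(-400) = 86050.
∂h/∂x = [(+0.7)·(-515) − (+0.8)·(-400)] / 86050 = -0.0004707
∂h/∂y = [(-70)·(+0.8) − 125·(+0.7)] / 86050 = -0.001668
h(632387, 5538199) = 182.5 + (-0.0004707)·(-400) + (-0.001668)·(-730) = 182.5 +0.188 +1.217 = 183.906 m.

183.9 m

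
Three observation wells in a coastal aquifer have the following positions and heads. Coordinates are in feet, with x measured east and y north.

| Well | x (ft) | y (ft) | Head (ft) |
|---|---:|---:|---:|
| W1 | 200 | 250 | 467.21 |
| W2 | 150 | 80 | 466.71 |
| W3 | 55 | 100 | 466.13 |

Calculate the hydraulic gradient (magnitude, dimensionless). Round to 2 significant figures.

Taking W1 as reference: W2−W1 = (-50, -170, -0.50); W3−W1 = (-145, -150, -1.08).
Determinant of the coordinate differences = (-50)·(-150) − (-145)·(-170) = -17150.
∂h/∂x = [(-0.50)·(-150) − (-1.08)·(-170)] / -17150 = +0.006332
∂h/∂y = [(-50)·(-1.08) − (-145)·(-0.50)] / -17150 = +0.001079
|∇h| = √(0.006332² + 0.001079²) = 0.006423

0.0064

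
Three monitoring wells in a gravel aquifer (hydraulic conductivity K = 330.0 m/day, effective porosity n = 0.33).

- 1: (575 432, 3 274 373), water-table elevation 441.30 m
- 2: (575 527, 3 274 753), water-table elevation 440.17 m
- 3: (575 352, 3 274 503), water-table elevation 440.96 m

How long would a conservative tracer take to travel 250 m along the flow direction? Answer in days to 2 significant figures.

86 days

With h = a·x + b·y + c and 1 as origin, the differences give:
  95·a + 380·b = -1.13
  (-80)·a + 130·b = -0.34
Eliminate b (×130 and ×380, subtract): 42750·a = -17.700 → a = ∂h/∂x = -0.0004140
Back-substitute: b = ∂h/∂y = -0.002870.
|∇h| = √(-0.0004140² + -0.002870²) = 0.0029
Seepage velocity v = K·i/n = 330.0 × 0.0029 / 0.33 = 2.9 m/day.
t = 250 / 2.9 = 86.21 days.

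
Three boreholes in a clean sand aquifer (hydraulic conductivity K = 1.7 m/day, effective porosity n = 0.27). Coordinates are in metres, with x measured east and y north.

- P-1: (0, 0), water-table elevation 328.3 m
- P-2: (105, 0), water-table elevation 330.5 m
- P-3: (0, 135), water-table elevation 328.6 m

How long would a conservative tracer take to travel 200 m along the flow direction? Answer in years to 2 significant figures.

4.1 years

∂h/∂x = (330.5 − 328.3) / (105 − 0) = +0.02095
∂h/∂y = (328.6 − 328.3) / (135 − 0) = +0.002222
|∇h| = √(0.02095² + 0.002222²) = 0.02107
Seepage velocity v = K·i/n = 1.7 × 0.02107 / 0.27 = 0.1327 m/day.
t = 200 / 0.1327 = 1507 days = 4.13 years.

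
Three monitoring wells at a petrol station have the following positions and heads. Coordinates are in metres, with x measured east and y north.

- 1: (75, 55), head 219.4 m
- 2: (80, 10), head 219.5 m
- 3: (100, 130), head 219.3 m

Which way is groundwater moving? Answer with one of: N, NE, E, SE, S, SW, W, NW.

NW

Taking 1 as reference: 2−1 = (5, -45, +0.1); 3−1 = (25, 75, -0.1).
Determinant of the coordinate differences = 5·75 − 25·(-45) = 1500.
∂h/∂x = [(+0.1)·75 − (-0.1)·(-45)] / 1500 = +0.002000
∂h/∂y = [5·(-0.1) − 25·(+0.1)] / 1500 = -0.002000
Flow = −∇h = (-0.002000 east, +0.002000 north), which points northwest.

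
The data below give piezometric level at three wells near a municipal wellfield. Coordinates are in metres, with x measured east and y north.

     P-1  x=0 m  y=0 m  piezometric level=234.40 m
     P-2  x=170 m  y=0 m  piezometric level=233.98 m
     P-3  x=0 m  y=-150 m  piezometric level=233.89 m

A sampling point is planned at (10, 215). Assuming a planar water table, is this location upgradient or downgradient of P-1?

∂h/∂x = (233.98 − 234.40) / (170 − 0) = -0.002471
∂h/∂y = (233.89 − 234.40) / (-150 − 0) = +0.003400
Head at (10, 215) = 234.40 + (-0.002471)·(10) + (+0.003400)·(215) = 235.11 m.
That is higher than the 234.40 m at P-1, so the point is upgradient.

upgradient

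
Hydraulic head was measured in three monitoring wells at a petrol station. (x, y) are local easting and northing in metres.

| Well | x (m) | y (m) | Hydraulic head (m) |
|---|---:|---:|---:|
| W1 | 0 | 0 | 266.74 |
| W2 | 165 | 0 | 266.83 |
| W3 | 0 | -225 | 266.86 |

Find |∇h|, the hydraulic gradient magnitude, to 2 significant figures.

∂h/∂x = (266.83 − 266.74) / (165 − 0) = +0.0005455
∂h/∂y = (266.86 − 266.74) / (-225 − 0) = -0.0005333
|∇h| = √(0.0005455² + -0.0005333²) = 0.0007629

0.00076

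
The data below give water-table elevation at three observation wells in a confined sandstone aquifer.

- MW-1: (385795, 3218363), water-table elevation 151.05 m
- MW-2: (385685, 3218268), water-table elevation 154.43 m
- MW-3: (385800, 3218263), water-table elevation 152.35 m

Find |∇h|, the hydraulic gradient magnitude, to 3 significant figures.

0.0233

With h = a·x + b·y + c and MW-1 as origin, the differences give:
  (-110)·a + (-95)·b = +3.38
  5·a + (-100)·b = +1.30
Eliminate b (×(-100) and ×(-95), subtract): 11475·a = -214.500 → a = ∂h/∂x = -0.01869
Back-substitute: b = ∂h/∂y = -0.01393.
|∇h| = √(-0.01869² + -0.01393²) = 0.02331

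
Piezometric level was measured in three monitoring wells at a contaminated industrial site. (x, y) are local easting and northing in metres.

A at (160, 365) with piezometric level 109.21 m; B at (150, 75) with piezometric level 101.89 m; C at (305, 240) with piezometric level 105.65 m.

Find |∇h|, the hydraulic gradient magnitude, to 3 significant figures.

Taking A as reference: B−A = (-10, -290, -7.32); C−A = (145, -125, -3.56).
Determinant of the coordinate differences = (-10)·(-125) − 145·(-290) = 43300.
∂h/∂x = [(-7.32)·(-125) − (-3.56)·(-290)] / 43300 = -0.002711
∂h/∂y = [(-10)·(-3.56) − 145·(-7.32)] / 43300 = +0.02533
|∇h| = √(-0.002711² + 0.02533²) = 0.02547

0.0255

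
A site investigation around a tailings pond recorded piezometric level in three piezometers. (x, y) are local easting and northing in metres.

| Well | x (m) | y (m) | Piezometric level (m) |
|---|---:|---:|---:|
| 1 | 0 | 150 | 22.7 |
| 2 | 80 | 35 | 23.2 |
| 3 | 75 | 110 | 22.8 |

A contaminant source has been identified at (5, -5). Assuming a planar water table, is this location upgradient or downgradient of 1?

With h = a·x + b·y + c and 1 as origin, the differences give:
  80·a + (-115)·b = +0.5
  75·a + (-40)·b = +0.1
Eliminate b (×(-40) and ×(-115), subtract): 5425·a = -8.50 → a = ∂h/∂x = -0.001567
Back-substitute: b = ∂h/∂y = -0.005438.
Head at (5, -5) = 22.7 + (-0.001567)·(5) + (-0.005438)·(-155) = 23.54 m.
That is higher than the 22.7 m at 1, so the point is upgradient.

upgradient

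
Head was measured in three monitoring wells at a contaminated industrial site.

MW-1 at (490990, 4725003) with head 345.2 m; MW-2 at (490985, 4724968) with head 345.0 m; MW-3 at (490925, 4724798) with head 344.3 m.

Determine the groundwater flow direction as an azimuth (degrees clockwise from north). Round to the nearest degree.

132°

With h = a·x + b·y + c and MW-1 as origin, the differences give:
  (-5)·a + (-35)·b = -0.2
  (-65)·a + (-205)·b = -0.9
Eliminate b (×(-205) and ×(-35), subtract): -1250·a = 9.50 → a = ∂h/∂x = -0.007600
Back-substitute: b = ∂h/∂y = +0.006800.
Flow direction (−∇h) has components (+0.007600 E, -0.006800 N).
Azimuth = atan2(E, N) = atan2(+0.007600, -0.006800) = 131.8° ≈ 132°.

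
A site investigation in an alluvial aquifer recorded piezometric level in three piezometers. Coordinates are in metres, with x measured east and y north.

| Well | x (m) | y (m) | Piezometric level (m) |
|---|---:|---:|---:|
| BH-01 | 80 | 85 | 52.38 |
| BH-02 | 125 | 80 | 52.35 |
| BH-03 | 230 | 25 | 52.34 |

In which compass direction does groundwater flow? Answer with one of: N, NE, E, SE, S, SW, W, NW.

NE

Differences from BH-01: to BH-02 (Δx, Δy, Δh) = (45, -5, -0.03); to BH-03 = (150, -60, -0.04).
Determinant of the coordinate differences = 45·(-60) − 150·(-5) = -1950.
∂h/∂x = [(-0.03)·(-60) − (-0.04)·(-5)] / -1950 = -0.0008205
∂h/∂y = [45·(-0.04) − 150·(-0.03)] / -1950 = -0.001385
Flow = −∇h = (+0.0008205 east, +0.001385 north), which points northeast.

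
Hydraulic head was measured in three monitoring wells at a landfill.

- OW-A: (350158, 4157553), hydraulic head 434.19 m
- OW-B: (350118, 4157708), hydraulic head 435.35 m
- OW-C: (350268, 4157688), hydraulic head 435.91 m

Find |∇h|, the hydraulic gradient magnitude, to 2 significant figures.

With h = a·x + b·y + c and OW-A as origin, the differences give:
  (-40)·a + 155·b = +1.16
  110·a + 135·b = +1.72
Eliminate b (×135 and ×155, subtract): -22450·a = -110.000 → a = ∂h/∂x = +0.004900
Back-substitute: b = ∂h/∂y = +0.008748.
|∇h| = √(0.004900² + 0.008748²) = 0.01003

0.010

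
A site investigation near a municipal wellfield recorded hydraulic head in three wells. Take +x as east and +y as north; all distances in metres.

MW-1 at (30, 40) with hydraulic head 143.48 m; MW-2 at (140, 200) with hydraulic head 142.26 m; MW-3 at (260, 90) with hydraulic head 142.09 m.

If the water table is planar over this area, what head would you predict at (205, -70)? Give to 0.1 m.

143.0 m

Differences from MW-1: to MW-2 (Δx, Δy, Δh) = (110, 160, -1.22); to MW-3 = (230, 50, -1.39).
Determinant of the coordinate differences = 110·50 − 230·160 = -31300.
∂h/∂x = [(-1.22)·50 − (-1.39)·160] / -31300 = -0.005157
∂h/∂y = [110·(-1.39) − 230·(-1.22)] / -31300 = -0.004080
h(205, -70) = 143.48 + (-0.005157)·(175) + (-0.004080)·(-110) = 143.48 -0.902 +0.449 = 143.026 m.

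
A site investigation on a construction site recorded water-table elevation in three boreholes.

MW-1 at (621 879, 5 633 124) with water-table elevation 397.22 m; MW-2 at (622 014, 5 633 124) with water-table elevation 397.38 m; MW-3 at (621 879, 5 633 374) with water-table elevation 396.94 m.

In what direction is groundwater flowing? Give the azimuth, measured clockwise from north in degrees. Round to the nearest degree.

313°

∂h/∂x = (397.38 − 397.22) / (622014 − 621879) = +0.001185
∂h/∂y = (396.94 − 397.22) / (5633374 − 5633124) = -0.001120
Flow direction (−∇h) has components (-0.001185 E, +0.001120 N).
Azimuth = atan2(E, N) = atan2(-0.001185, +0.001120) = 313.4° ≈ 313°.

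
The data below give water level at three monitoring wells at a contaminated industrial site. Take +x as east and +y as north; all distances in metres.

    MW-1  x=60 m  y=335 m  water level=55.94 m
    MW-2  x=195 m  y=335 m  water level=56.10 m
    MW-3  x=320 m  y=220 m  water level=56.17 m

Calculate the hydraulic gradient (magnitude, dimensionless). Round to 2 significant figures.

Taking MW-1 as reference: MW-2−MW-1 = (135, 0, +0.16); MW-3−MW-1 = (260, -115, +0.23).
Solve a·Δx + b·Δy = Δh: det = 135·(-115) − 260·0 = -15525.
∂h/∂x = [(+0.16)·(-115) − (+0.23)·0] / -15525 = +0.001185
∂h/∂y = [135·(+0.23) − 260·(+0.16)] / -15525 = +0.0006795
|∇h| = √(0.001185² + 0.0006795²) = 0.001366

0.0014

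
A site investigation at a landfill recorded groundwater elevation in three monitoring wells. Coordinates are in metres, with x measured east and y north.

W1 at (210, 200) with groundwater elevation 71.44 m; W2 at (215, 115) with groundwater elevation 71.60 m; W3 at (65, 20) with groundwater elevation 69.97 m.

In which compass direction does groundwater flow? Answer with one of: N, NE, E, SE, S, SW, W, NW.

W

With h = a·x + b·y + c and W1 as origin, the differences give:
  5·a + (-85)·b = +0.16
  (-145)·a + (-180)·b = -1.47
Eliminate b (×(-180) and ×(-85), subtract): -13225·a = -153.750 → a = ∂h/∂x = +0.01163
Back-substitute: b = ∂h/∂y = -0.001198.
Flow = −∇h = (-0.01163 east, +0.001198 north), which points west.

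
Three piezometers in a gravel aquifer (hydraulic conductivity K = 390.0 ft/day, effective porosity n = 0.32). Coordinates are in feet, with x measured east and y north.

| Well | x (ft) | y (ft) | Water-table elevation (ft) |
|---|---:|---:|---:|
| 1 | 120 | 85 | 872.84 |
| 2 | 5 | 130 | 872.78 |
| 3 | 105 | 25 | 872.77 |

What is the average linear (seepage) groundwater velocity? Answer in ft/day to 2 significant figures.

1.6 ft/day

Taking 1 as reference: 2−1 = (-115, 45, -0.06); 3−1 = (-15, -60, -0.07).
Determinant of the coordinate differences = (-115)·(-60) − (-15)·45 = 7575.
∂h/∂x = [(-0.06)·(-60) − (-0.07)·45] / 7575 = +0.0008911
∂h/∂y = [(-115)·(-0.07) − (-15)·(-0.06)] / 7575 = +0.0009439
|∇h| = √(0.0008911² + 0.0009439²) = 0.001298
Seepage velocity v = K·i/n = 390.0 × 0.001298 / 0.32 = 1.582 ft/day.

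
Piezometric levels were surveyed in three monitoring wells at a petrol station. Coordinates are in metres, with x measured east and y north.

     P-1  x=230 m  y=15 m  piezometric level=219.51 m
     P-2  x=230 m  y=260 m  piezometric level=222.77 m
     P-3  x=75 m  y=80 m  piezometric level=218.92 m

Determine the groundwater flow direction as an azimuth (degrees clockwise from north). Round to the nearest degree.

215°

With h = a·x + b·y + c and P-1 as origin, the differences give:
  0·a + 245·b = +3.26
  (-155)·a + 65·b = -0.59
Eliminate b (×65 and ×245, subtract): 37975·a = 356.450 → a = ∂h/∂x = +0.009386
Back-substitute: b = ∂h/∂y = +0.01331.
Flow direction (−∇h) has components (-0.009386 E, -0.01331 N).
Azimuth = atan2(E, N) = atan2(-0.009386, -0.01331) = 215.2° ≈ 215°.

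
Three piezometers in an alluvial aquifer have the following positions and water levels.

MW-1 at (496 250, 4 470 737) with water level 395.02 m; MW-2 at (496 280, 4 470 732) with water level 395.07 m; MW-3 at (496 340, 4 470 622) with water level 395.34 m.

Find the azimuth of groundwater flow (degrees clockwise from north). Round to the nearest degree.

Taking MW-1 as reference: MW-2−MW-1 = (30, -5, +0.05); MW-3−MW-1 = (90, -115, +0.32).
Determinant of the coordinate differences = 30·(-115) − 90·(-5) = -3000.
∂h/∂x = [(+0.05)·(-115) − (+0.32)·(-5)] / -3000 = +0.001383
∂h/∂y = [30·(+0.32) − 90·(+0.05)] / -3000 = -0.001700
Flow direction (−∇h) has components (-0.001383 E, +0.001700 N).
Azimuth = atan2(E, N) = atan2(-0.001383, +0.001700) = 320.9° ≈ 321°.

321°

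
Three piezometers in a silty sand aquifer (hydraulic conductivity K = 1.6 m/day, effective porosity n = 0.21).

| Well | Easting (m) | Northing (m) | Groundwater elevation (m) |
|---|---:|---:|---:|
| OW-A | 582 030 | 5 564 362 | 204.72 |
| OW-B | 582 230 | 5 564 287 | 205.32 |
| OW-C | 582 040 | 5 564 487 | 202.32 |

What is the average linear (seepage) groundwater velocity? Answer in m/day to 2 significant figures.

Differences from OW-A: to OW-B (Δx, Δy, Δh) = (200, -75, +0.60); to OW-C = (10, 125, -2.40).
Solve a·Δx + b·Δy = Δh: det = 200·125 − 10·(-75) = 25750.
∂h/∂x = [(+0.60)·125 − (-2.40)·(-75)] / 25750 = -0.004078
∂h/∂y = [200·(-2.40) − 10·(+0.60)] / 25750 = -0.01887
|∇h| = √(-0.004078² + -0.01887²) = 0.01931
Seepage velocity v = K·i/n = 1.6 × 0.01931 / 0.21 = 0.1471 m/day.

0.15 m/day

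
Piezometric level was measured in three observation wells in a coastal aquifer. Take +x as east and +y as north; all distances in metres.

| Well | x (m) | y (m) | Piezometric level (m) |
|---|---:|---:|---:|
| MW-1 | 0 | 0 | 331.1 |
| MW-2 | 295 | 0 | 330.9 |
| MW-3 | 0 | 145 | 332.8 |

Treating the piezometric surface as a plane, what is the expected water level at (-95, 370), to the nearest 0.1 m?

335.5 m

∂h/∂x = (330.9 − 331.1) / (295 − 0) = -0.0006780
∂h/∂y = (332.8 − 331.1) / (145 − 0) = +0.01172
h(-95, 370) = 331.1 + (-0.0006780)·(-95) + (+0.01172)·(370) = 331.1 +0.064 +4.338 = 335.502 m.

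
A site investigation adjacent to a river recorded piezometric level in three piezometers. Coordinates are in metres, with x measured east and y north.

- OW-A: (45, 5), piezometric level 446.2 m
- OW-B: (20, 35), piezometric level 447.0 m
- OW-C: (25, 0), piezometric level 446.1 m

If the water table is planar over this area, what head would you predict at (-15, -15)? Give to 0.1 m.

Three-point gradient (reference OW-A): Δ to OW-B = (-25, 30, +0.8), Δ to OW-C = (-20, -5, -0.1).
∂h/∂x = -0.001379, ∂h/∂y = +0.02552 (det = 725).
h(-15, -15) = 446.2 + (-0.001379)·(-60) + (+0.02552)·(-20) = 446.2 +0.083 -0.510 = 445.772 m.

445.8 m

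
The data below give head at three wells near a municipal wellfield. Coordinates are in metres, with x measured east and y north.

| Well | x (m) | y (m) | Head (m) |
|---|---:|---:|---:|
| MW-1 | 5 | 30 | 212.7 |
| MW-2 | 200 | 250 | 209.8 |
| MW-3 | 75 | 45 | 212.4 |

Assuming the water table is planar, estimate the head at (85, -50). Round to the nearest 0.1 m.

213.5 m

With h = a·x + b·y + c and MW-1 as origin, the differences give:
  195·a + 220·b = -2.9
  70·a + 15·b = -0.3
Eliminate b (×15 and ×220, subtract): -12475·a = 22.50 → a = ∂h/∂x = -0.001804
Back-substitute: b = ∂h/∂y = -0.01158.
h(85, -50) = 212.7 + (-0.001804)·(80) + (-0.01158)·(-80) = 212.7 -0.144 +0.927 = 213.482 m.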